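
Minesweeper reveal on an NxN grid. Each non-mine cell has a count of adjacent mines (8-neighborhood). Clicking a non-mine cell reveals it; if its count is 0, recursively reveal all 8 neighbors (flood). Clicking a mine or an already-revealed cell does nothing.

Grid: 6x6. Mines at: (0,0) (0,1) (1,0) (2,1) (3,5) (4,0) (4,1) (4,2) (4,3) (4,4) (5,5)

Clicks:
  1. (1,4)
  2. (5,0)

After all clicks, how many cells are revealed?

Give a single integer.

Answer: 16

Derivation:
Click 1 (1,4) count=0: revealed 15 new [(0,2) (0,3) (0,4) (0,5) (1,2) (1,3) (1,4) (1,5) (2,2) (2,3) (2,4) (2,5) (3,2) (3,3) (3,4)] -> total=15
Click 2 (5,0) count=2: revealed 1 new [(5,0)] -> total=16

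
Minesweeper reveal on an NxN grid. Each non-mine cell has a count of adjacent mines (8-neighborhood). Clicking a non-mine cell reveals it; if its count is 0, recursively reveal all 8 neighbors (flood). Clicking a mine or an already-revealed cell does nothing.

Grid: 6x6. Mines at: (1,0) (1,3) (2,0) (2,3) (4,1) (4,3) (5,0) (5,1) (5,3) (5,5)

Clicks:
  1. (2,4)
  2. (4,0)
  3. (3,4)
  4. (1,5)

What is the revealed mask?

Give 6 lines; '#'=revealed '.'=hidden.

Click 1 (2,4) count=2: revealed 1 new [(2,4)] -> total=1
Click 2 (4,0) count=3: revealed 1 new [(4,0)] -> total=2
Click 3 (3,4) count=2: revealed 1 new [(3,4)] -> total=3
Click 4 (1,5) count=0: revealed 8 new [(0,4) (0,5) (1,4) (1,5) (2,5) (3,5) (4,4) (4,5)] -> total=11

Answer: ....##
....##
....##
....##
#...##
......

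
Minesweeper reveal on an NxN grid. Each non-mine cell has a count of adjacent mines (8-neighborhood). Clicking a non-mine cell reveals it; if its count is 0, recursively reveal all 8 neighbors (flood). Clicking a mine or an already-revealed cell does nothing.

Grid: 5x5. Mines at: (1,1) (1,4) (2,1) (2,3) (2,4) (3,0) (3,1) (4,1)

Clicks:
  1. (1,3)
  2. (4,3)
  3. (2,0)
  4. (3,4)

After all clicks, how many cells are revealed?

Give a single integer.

Answer: 8

Derivation:
Click 1 (1,3) count=3: revealed 1 new [(1,3)] -> total=1
Click 2 (4,3) count=0: revealed 6 new [(3,2) (3,3) (3,4) (4,2) (4,3) (4,4)] -> total=7
Click 3 (2,0) count=4: revealed 1 new [(2,0)] -> total=8
Click 4 (3,4) count=2: revealed 0 new [(none)] -> total=8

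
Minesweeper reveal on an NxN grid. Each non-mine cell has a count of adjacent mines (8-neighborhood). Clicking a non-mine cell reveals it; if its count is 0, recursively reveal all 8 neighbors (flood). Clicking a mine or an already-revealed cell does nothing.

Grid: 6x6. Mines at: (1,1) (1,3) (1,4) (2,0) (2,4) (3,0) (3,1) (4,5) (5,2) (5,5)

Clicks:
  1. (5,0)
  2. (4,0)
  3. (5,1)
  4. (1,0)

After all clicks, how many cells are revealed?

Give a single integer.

Click 1 (5,0) count=0: revealed 4 new [(4,0) (4,1) (5,0) (5,1)] -> total=4
Click 2 (4,0) count=2: revealed 0 new [(none)] -> total=4
Click 3 (5,1) count=1: revealed 0 new [(none)] -> total=4
Click 4 (1,0) count=2: revealed 1 new [(1,0)] -> total=5

Answer: 5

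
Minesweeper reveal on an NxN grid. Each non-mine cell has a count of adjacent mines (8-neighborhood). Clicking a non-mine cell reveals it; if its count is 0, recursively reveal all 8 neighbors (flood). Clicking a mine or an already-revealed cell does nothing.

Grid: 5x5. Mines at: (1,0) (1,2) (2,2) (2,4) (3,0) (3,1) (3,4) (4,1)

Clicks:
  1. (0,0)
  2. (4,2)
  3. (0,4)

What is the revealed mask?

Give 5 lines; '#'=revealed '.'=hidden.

Answer: #..##
...##
.....
.....
..#..

Derivation:
Click 1 (0,0) count=1: revealed 1 new [(0,0)] -> total=1
Click 2 (4,2) count=2: revealed 1 new [(4,2)] -> total=2
Click 3 (0,4) count=0: revealed 4 new [(0,3) (0,4) (1,3) (1,4)] -> total=6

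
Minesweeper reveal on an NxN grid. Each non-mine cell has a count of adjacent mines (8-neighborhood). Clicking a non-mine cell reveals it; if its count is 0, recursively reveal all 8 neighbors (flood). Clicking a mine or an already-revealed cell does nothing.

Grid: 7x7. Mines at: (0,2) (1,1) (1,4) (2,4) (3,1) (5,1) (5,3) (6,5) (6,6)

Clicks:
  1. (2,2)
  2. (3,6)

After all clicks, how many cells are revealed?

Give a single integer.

Click 1 (2,2) count=2: revealed 1 new [(2,2)] -> total=1
Click 2 (3,6) count=0: revealed 15 new [(0,5) (0,6) (1,5) (1,6) (2,5) (2,6) (3,4) (3,5) (3,6) (4,4) (4,5) (4,6) (5,4) (5,5) (5,6)] -> total=16

Answer: 16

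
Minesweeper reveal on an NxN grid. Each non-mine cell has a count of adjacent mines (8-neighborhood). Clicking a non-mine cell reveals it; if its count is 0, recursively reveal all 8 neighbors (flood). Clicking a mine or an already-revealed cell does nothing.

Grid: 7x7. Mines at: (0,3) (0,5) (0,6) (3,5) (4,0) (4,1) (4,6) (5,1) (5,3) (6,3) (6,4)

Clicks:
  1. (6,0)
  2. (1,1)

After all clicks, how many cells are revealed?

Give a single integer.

Answer: 22

Derivation:
Click 1 (6,0) count=1: revealed 1 new [(6,0)] -> total=1
Click 2 (1,1) count=0: revealed 21 new [(0,0) (0,1) (0,2) (1,0) (1,1) (1,2) (1,3) (1,4) (2,0) (2,1) (2,2) (2,3) (2,4) (3,0) (3,1) (3,2) (3,3) (3,4) (4,2) (4,3) (4,4)] -> total=22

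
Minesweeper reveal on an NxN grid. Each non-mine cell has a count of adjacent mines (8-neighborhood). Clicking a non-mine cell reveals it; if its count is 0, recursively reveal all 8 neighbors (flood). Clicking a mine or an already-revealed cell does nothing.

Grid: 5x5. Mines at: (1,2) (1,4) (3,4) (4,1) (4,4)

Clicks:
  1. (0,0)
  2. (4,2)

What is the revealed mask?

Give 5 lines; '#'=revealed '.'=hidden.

Click 1 (0,0) count=0: revealed 8 new [(0,0) (0,1) (1,0) (1,1) (2,0) (2,1) (3,0) (3,1)] -> total=8
Click 2 (4,2) count=1: revealed 1 new [(4,2)] -> total=9

Answer: ##...
##...
##...
##...
..#..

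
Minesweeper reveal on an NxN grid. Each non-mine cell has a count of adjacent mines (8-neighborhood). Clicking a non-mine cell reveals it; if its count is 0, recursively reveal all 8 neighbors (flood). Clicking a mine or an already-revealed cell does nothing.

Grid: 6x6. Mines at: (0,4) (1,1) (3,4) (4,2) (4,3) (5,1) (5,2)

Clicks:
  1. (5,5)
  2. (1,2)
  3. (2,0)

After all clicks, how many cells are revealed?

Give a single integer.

Click 1 (5,5) count=0: revealed 4 new [(4,4) (4,5) (5,4) (5,5)] -> total=4
Click 2 (1,2) count=1: revealed 1 new [(1,2)] -> total=5
Click 3 (2,0) count=1: revealed 1 new [(2,0)] -> total=6

Answer: 6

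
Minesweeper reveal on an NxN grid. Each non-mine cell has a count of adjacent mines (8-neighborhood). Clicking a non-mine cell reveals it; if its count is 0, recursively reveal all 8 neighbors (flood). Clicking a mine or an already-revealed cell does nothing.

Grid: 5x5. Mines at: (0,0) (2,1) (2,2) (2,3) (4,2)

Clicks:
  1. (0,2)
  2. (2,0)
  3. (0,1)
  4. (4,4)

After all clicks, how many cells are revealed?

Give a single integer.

Answer: 13

Derivation:
Click 1 (0,2) count=0: revealed 8 new [(0,1) (0,2) (0,3) (0,4) (1,1) (1,2) (1,3) (1,4)] -> total=8
Click 2 (2,0) count=1: revealed 1 new [(2,0)] -> total=9
Click 3 (0,1) count=1: revealed 0 new [(none)] -> total=9
Click 4 (4,4) count=0: revealed 4 new [(3,3) (3,4) (4,3) (4,4)] -> total=13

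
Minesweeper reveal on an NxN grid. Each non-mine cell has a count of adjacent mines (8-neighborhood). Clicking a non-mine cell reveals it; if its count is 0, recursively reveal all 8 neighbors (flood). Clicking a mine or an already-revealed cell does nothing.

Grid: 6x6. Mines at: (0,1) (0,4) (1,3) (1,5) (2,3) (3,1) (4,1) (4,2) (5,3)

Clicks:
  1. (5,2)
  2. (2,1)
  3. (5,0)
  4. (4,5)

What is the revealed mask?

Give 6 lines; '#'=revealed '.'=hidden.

Click 1 (5,2) count=3: revealed 1 new [(5,2)] -> total=1
Click 2 (2,1) count=1: revealed 1 new [(2,1)] -> total=2
Click 3 (5,0) count=1: revealed 1 new [(5,0)] -> total=3
Click 4 (4,5) count=0: revealed 8 new [(2,4) (2,5) (3,4) (3,5) (4,4) (4,5) (5,4) (5,5)] -> total=11

Answer: ......
......
.#..##
....##
....##
#.#.##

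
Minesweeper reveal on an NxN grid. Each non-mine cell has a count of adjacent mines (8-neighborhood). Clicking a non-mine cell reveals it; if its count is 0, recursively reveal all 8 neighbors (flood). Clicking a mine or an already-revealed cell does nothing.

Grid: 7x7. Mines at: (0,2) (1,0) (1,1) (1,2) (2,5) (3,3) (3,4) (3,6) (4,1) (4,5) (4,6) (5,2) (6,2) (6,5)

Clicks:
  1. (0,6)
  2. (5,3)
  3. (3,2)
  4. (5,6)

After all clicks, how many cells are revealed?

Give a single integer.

Click 1 (0,6) count=0: revealed 8 new [(0,3) (0,4) (0,5) (0,6) (1,3) (1,4) (1,5) (1,6)] -> total=8
Click 2 (5,3) count=2: revealed 1 new [(5,3)] -> total=9
Click 3 (3,2) count=2: revealed 1 new [(3,2)] -> total=10
Click 4 (5,6) count=3: revealed 1 new [(5,6)] -> total=11

Answer: 11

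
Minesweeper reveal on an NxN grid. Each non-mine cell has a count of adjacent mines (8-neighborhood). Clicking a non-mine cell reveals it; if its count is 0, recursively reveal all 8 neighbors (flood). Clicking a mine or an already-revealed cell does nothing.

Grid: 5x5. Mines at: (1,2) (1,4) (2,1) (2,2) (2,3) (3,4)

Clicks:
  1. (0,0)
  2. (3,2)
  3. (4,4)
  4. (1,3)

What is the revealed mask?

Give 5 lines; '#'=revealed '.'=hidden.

Click 1 (0,0) count=0: revealed 4 new [(0,0) (0,1) (1,0) (1,1)] -> total=4
Click 2 (3,2) count=3: revealed 1 new [(3,2)] -> total=5
Click 3 (4,4) count=1: revealed 1 new [(4,4)] -> total=6
Click 4 (1,3) count=4: revealed 1 new [(1,3)] -> total=7

Answer: ##...
##.#.
.....
..#..
....#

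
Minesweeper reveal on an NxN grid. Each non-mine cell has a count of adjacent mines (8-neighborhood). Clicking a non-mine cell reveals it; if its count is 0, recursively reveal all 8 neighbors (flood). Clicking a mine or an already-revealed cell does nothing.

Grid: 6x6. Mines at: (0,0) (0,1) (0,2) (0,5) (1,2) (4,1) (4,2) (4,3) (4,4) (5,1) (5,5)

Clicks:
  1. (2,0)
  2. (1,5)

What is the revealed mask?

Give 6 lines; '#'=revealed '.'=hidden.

Answer: ......
##...#
##....
##....
......
......

Derivation:
Click 1 (2,0) count=0: revealed 6 new [(1,0) (1,1) (2,0) (2,1) (3,0) (3,1)] -> total=6
Click 2 (1,5) count=1: revealed 1 new [(1,5)] -> total=7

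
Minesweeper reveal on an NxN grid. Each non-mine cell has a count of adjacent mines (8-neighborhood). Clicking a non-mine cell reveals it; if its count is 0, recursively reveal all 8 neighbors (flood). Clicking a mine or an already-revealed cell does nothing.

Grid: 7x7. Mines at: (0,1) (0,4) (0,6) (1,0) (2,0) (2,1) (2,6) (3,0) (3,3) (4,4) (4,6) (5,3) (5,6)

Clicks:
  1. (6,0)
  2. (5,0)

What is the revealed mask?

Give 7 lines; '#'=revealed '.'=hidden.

Click 1 (6,0) count=0: revealed 9 new [(4,0) (4,1) (4,2) (5,0) (5,1) (5,2) (6,0) (6,1) (6,2)] -> total=9
Click 2 (5,0) count=0: revealed 0 new [(none)] -> total=9

Answer: .......
.......
.......
.......
###....
###....
###....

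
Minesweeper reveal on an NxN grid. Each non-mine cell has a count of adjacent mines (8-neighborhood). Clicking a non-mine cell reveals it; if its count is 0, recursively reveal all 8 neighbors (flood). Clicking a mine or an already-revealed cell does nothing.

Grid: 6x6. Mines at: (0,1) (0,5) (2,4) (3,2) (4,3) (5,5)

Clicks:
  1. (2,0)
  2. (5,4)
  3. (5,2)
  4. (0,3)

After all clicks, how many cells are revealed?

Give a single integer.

Click 1 (2,0) count=0: revealed 12 new [(1,0) (1,1) (2,0) (2,1) (3,0) (3,1) (4,0) (4,1) (4,2) (5,0) (5,1) (5,2)] -> total=12
Click 2 (5,4) count=2: revealed 1 new [(5,4)] -> total=13
Click 3 (5,2) count=1: revealed 0 new [(none)] -> total=13
Click 4 (0,3) count=0: revealed 6 new [(0,2) (0,3) (0,4) (1,2) (1,3) (1,4)] -> total=19

Answer: 19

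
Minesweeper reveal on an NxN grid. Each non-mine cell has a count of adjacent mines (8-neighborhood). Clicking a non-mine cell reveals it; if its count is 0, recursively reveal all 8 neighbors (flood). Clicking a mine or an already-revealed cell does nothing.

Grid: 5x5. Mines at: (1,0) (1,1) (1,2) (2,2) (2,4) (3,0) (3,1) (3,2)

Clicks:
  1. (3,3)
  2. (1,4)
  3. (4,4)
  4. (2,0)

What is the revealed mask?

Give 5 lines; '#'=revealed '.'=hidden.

Click 1 (3,3) count=3: revealed 1 new [(3,3)] -> total=1
Click 2 (1,4) count=1: revealed 1 new [(1,4)] -> total=2
Click 3 (4,4) count=0: revealed 3 new [(3,4) (4,3) (4,4)] -> total=5
Click 4 (2,0) count=4: revealed 1 new [(2,0)] -> total=6

Answer: .....
....#
#....
...##
...##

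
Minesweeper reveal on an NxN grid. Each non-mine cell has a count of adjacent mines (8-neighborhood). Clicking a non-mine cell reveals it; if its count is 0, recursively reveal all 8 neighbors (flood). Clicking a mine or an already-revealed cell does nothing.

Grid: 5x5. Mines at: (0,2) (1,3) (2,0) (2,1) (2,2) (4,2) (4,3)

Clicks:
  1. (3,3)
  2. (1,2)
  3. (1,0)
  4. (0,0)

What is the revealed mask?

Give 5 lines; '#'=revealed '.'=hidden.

Click 1 (3,3) count=3: revealed 1 new [(3,3)] -> total=1
Click 2 (1,2) count=4: revealed 1 new [(1,2)] -> total=2
Click 3 (1,0) count=2: revealed 1 new [(1,0)] -> total=3
Click 4 (0,0) count=0: revealed 3 new [(0,0) (0,1) (1,1)] -> total=6

Answer: ##...
###..
.....
...#.
.....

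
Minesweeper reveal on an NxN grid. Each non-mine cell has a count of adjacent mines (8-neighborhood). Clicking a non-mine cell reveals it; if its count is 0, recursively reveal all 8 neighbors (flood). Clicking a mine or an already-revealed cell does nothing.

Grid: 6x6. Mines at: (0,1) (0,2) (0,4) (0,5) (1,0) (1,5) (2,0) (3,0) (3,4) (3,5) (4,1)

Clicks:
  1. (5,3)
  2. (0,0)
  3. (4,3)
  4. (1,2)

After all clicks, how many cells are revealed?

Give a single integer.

Click 1 (5,3) count=0: revealed 8 new [(4,2) (4,3) (4,4) (4,5) (5,2) (5,3) (5,4) (5,5)] -> total=8
Click 2 (0,0) count=2: revealed 1 new [(0,0)] -> total=9
Click 3 (4,3) count=1: revealed 0 new [(none)] -> total=9
Click 4 (1,2) count=2: revealed 1 new [(1,2)] -> total=10

Answer: 10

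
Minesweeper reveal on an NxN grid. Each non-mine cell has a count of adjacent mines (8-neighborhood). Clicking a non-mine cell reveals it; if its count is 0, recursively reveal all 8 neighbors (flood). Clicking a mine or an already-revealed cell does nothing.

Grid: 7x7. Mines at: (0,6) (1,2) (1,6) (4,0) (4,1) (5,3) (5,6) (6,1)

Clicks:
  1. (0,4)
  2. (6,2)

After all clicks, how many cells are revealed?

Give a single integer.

Answer: 22

Derivation:
Click 1 (0,4) count=0: revealed 21 new [(0,3) (0,4) (0,5) (1,3) (1,4) (1,5) (2,2) (2,3) (2,4) (2,5) (2,6) (3,2) (3,3) (3,4) (3,5) (3,6) (4,2) (4,3) (4,4) (4,5) (4,6)] -> total=21
Click 2 (6,2) count=2: revealed 1 new [(6,2)] -> total=22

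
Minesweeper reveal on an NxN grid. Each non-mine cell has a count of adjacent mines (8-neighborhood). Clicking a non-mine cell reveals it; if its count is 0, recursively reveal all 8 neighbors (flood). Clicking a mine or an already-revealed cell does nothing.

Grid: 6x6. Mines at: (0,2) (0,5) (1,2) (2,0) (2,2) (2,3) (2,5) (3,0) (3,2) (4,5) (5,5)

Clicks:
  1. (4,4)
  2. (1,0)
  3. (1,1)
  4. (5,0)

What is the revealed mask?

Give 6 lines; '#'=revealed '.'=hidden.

Click 1 (4,4) count=2: revealed 1 new [(4,4)] -> total=1
Click 2 (1,0) count=1: revealed 1 new [(1,0)] -> total=2
Click 3 (1,1) count=4: revealed 1 new [(1,1)] -> total=3
Click 4 (5,0) count=0: revealed 9 new [(4,0) (4,1) (4,2) (4,3) (5,0) (5,1) (5,2) (5,3) (5,4)] -> total=12

Answer: ......
##....
......
......
#####.
#####.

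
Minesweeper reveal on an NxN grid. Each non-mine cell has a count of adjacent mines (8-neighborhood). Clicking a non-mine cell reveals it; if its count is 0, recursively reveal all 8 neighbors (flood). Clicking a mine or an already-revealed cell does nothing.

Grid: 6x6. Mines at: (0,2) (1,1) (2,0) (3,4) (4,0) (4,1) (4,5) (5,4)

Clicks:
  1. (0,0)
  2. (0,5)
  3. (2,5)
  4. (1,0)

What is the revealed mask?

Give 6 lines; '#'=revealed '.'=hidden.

Click 1 (0,0) count=1: revealed 1 new [(0,0)] -> total=1
Click 2 (0,5) count=0: revealed 9 new [(0,3) (0,4) (0,5) (1,3) (1,4) (1,5) (2,3) (2,4) (2,5)] -> total=10
Click 3 (2,5) count=1: revealed 0 new [(none)] -> total=10
Click 4 (1,0) count=2: revealed 1 new [(1,0)] -> total=11

Answer: #..###
#..###
...###
......
......
......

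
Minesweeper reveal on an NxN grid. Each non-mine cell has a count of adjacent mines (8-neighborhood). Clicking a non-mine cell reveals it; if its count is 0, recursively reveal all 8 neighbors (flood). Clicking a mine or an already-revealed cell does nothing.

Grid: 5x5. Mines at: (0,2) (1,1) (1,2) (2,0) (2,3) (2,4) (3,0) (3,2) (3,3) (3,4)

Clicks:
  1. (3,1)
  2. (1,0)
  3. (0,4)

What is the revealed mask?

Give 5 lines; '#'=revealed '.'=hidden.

Click 1 (3,1) count=3: revealed 1 new [(3,1)] -> total=1
Click 2 (1,0) count=2: revealed 1 new [(1,0)] -> total=2
Click 3 (0,4) count=0: revealed 4 new [(0,3) (0,4) (1,3) (1,4)] -> total=6

Answer: ...##
#..##
.....
.#...
.....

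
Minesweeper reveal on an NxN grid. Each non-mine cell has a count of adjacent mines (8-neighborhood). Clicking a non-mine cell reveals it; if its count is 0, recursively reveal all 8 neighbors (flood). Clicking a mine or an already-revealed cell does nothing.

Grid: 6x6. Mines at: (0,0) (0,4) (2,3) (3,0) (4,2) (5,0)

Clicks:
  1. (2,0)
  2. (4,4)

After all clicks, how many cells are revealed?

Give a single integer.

Answer: 14

Derivation:
Click 1 (2,0) count=1: revealed 1 new [(2,0)] -> total=1
Click 2 (4,4) count=0: revealed 13 new [(1,4) (1,5) (2,4) (2,5) (3,3) (3,4) (3,5) (4,3) (4,4) (4,5) (5,3) (5,4) (5,5)] -> total=14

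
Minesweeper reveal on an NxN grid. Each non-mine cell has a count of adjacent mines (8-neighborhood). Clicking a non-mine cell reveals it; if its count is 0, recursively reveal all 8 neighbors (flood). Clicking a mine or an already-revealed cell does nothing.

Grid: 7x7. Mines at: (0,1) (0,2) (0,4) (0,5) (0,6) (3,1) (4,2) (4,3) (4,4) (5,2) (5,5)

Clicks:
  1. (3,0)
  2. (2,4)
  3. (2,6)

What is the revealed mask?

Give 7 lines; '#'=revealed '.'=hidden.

Click 1 (3,0) count=1: revealed 1 new [(3,0)] -> total=1
Click 2 (2,4) count=0: revealed 17 new [(1,2) (1,3) (1,4) (1,5) (1,6) (2,2) (2,3) (2,4) (2,5) (2,6) (3,2) (3,3) (3,4) (3,5) (3,6) (4,5) (4,6)] -> total=18
Click 3 (2,6) count=0: revealed 0 new [(none)] -> total=18

Answer: .......
..#####
..#####
#.#####
.....##
.......
.......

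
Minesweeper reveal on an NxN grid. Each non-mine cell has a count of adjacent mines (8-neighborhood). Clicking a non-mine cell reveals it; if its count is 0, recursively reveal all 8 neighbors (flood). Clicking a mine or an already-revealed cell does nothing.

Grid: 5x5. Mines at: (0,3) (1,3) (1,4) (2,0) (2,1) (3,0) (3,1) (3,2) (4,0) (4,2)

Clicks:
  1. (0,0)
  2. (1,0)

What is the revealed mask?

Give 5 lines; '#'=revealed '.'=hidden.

Answer: ###..
###..
.....
.....
.....

Derivation:
Click 1 (0,0) count=0: revealed 6 new [(0,0) (0,1) (0,2) (1,0) (1,1) (1,2)] -> total=6
Click 2 (1,0) count=2: revealed 0 new [(none)] -> total=6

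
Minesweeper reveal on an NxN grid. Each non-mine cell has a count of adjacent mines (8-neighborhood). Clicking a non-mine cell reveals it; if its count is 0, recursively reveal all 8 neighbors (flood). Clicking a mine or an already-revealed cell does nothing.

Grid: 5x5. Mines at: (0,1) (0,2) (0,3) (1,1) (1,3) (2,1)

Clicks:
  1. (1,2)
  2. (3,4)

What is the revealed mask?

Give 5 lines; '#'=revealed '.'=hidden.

Answer: .....
..#..
..###
#####
#####

Derivation:
Click 1 (1,2) count=6: revealed 1 new [(1,2)] -> total=1
Click 2 (3,4) count=0: revealed 13 new [(2,2) (2,3) (2,4) (3,0) (3,1) (3,2) (3,3) (3,4) (4,0) (4,1) (4,2) (4,3) (4,4)] -> total=14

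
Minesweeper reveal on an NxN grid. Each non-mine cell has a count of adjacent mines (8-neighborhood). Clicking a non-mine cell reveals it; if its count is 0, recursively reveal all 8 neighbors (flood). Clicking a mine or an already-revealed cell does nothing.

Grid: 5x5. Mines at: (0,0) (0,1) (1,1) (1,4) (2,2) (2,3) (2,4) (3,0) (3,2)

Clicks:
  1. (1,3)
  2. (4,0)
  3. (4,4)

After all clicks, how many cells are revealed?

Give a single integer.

Click 1 (1,3) count=4: revealed 1 new [(1,3)] -> total=1
Click 2 (4,0) count=1: revealed 1 new [(4,0)] -> total=2
Click 3 (4,4) count=0: revealed 4 new [(3,3) (3,4) (4,3) (4,4)] -> total=6

Answer: 6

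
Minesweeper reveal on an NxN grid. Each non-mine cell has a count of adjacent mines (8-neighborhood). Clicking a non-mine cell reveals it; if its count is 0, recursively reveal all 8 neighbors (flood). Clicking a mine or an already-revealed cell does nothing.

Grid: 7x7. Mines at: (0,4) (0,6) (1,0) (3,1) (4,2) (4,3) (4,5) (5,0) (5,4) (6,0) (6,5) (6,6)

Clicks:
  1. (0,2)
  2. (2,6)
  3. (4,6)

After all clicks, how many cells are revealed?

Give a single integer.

Answer: 21

Derivation:
Click 1 (0,2) count=0: revealed 20 new [(0,1) (0,2) (0,3) (1,1) (1,2) (1,3) (1,4) (1,5) (1,6) (2,1) (2,2) (2,3) (2,4) (2,5) (2,6) (3,2) (3,3) (3,4) (3,5) (3,6)] -> total=20
Click 2 (2,6) count=0: revealed 0 new [(none)] -> total=20
Click 3 (4,6) count=1: revealed 1 new [(4,6)] -> total=21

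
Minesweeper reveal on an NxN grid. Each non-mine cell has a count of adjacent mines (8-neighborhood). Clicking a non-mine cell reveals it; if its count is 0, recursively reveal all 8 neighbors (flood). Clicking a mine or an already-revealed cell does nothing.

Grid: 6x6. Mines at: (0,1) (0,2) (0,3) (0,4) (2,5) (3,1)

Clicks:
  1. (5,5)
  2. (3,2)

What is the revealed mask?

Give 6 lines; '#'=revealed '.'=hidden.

Answer: ......
..###.
..###.
..####
######
######

Derivation:
Click 1 (5,5) count=0: revealed 22 new [(1,2) (1,3) (1,4) (2,2) (2,3) (2,4) (3,2) (3,3) (3,4) (3,5) (4,0) (4,1) (4,2) (4,3) (4,4) (4,5) (5,0) (5,1) (5,2) (5,3) (5,4) (5,5)] -> total=22
Click 2 (3,2) count=1: revealed 0 new [(none)] -> total=22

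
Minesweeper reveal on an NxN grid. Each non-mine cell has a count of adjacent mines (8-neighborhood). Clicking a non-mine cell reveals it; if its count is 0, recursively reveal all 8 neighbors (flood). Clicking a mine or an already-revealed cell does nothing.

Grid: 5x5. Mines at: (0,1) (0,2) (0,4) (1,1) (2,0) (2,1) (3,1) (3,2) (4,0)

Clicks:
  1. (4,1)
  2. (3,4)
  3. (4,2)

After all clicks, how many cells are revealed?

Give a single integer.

Click 1 (4,1) count=3: revealed 1 new [(4,1)] -> total=1
Click 2 (3,4) count=0: revealed 8 new [(1,3) (1,4) (2,3) (2,4) (3,3) (3,4) (4,3) (4,4)] -> total=9
Click 3 (4,2) count=2: revealed 1 new [(4,2)] -> total=10

Answer: 10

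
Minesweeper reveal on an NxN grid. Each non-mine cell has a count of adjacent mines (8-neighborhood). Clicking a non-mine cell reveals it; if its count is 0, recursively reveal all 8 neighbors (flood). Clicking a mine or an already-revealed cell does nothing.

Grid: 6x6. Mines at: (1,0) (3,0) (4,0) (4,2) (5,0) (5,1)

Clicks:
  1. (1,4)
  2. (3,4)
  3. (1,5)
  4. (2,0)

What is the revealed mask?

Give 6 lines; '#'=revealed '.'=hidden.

Click 1 (1,4) count=0: revealed 26 new [(0,1) (0,2) (0,3) (0,4) (0,5) (1,1) (1,2) (1,3) (1,4) (1,5) (2,1) (2,2) (2,3) (2,4) (2,5) (3,1) (3,2) (3,3) (3,4) (3,5) (4,3) (4,4) (4,5) (5,3) (5,4) (5,5)] -> total=26
Click 2 (3,4) count=0: revealed 0 new [(none)] -> total=26
Click 3 (1,5) count=0: revealed 0 new [(none)] -> total=26
Click 4 (2,0) count=2: revealed 1 new [(2,0)] -> total=27

Answer: .#####
.#####
######
.#####
...###
...###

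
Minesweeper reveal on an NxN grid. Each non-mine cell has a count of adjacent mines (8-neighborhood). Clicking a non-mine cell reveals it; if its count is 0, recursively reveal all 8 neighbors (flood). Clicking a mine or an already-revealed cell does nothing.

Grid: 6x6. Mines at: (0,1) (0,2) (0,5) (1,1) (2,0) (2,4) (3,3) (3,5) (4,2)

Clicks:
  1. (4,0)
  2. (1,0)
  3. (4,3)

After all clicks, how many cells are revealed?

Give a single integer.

Answer: 8

Derivation:
Click 1 (4,0) count=0: revealed 6 new [(3,0) (3,1) (4,0) (4,1) (5,0) (5,1)] -> total=6
Click 2 (1,0) count=3: revealed 1 new [(1,0)] -> total=7
Click 3 (4,3) count=2: revealed 1 new [(4,3)] -> total=8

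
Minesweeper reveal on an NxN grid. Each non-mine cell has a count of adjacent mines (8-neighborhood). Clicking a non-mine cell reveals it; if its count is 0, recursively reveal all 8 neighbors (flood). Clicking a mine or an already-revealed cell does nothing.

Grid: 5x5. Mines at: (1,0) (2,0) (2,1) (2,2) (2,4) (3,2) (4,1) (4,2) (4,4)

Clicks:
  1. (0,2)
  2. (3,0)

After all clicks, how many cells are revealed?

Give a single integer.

Click 1 (0,2) count=0: revealed 8 new [(0,1) (0,2) (0,3) (0,4) (1,1) (1,2) (1,3) (1,4)] -> total=8
Click 2 (3,0) count=3: revealed 1 new [(3,0)] -> total=9

Answer: 9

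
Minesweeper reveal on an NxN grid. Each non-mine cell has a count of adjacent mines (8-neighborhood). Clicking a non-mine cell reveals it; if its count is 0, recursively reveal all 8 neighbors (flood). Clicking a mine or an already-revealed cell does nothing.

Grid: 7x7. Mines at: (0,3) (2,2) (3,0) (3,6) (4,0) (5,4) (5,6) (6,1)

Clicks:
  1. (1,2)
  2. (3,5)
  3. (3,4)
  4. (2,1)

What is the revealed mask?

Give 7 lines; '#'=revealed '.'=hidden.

Click 1 (1,2) count=2: revealed 1 new [(1,2)] -> total=1
Click 2 (3,5) count=1: revealed 1 new [(3,5)] -> total=2
Click 3 (3,4) count=0: revealed 16 new [(0,4) (0,5) (0,6) (1,3) (1,4) (1,5) (1,6) (2,3) (2,4) (2,5) (2,6) (3,3) (3,4) (4,3) (4,4) (4,5)] -> total=18
Click 4 (2,1) count=2: revealed 1 new [(2,1)] -> total=19

Answer: ....###
..#####
.#.####
...###.
...###.
.......
.......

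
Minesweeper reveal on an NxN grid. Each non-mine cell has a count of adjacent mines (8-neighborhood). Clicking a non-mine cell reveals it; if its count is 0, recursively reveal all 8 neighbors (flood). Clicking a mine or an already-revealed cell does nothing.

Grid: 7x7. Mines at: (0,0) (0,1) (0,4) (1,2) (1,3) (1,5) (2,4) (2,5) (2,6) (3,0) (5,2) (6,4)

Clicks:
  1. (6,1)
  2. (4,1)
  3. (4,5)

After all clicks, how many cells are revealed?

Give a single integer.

Click 1 (6,1) count=1: revealed 1 new [(6,1)] -> total=1
Click 2 (4,1) count=2: revealed 1 new [(4,1)] -> total=2
Click 3 (4,5) count=0: revealed 14 new [(3,3) (3,4) (3,5) (3,6) (4,3) (4,4) (4,5) (4,6) (5,3) (5,4) (5,5) (5,6) (6,5) (6,6)] -> total=16

Answer: 16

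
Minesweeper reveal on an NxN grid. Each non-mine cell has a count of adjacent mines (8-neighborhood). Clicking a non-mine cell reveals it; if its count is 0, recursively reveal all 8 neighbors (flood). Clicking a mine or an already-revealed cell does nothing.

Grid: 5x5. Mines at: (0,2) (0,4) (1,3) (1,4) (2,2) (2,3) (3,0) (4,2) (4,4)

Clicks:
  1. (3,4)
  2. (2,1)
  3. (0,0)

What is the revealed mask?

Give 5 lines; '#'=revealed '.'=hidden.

Answer: ##...
##...
##...
....#
.....

Derivation:
Click 1 (3,4) count=2: revealed 1 new [(3,4)] -> total=1
Click 2 (2,1) count=2: revealed 1 new [(2,1)] -> total=2
Click 3 (0,0) count=0: revealed 5 new [(0,0) (0,1) (1,0) (1,1) (2,0)] -> total=7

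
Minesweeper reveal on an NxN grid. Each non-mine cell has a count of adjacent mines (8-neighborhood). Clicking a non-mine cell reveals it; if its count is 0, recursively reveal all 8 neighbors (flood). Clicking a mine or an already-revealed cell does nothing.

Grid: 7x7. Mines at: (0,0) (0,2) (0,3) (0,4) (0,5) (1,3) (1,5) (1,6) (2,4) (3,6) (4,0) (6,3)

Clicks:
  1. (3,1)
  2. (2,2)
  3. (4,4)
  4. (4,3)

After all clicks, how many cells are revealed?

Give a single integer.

Click 1 (3,1) count=1: revealed 1 new [(3,1)] -> total=1
Click 2 (2,2) count=1: revealed 1 new [(2,2)] -> total=2
Click 3 (4,4) count=0: revealed 26 new [(1,0) (1,1) (1,2) (2,0) (2,1) (2,3) (3,0) (3,2) (3,3) (3,4) (3,5) (4,1) (4,2) (4,3) (4,4) (4,5) (4,6) (5,1) (5,2) (5,3) (5,4) (5,5) (5,6) (6,4) (6,5) (6,6)] -> total=28
Click 4 (4,3) count=0: revealed 0 new [(none)] -> total=28

Answer: 28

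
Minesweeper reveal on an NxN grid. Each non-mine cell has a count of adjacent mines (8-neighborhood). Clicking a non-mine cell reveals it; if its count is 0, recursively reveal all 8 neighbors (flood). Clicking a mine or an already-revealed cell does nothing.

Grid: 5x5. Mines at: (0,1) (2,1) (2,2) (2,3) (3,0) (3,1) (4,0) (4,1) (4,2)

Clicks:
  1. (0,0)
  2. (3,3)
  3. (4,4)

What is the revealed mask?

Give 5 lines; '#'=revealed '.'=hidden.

Answer: #....
.....
.....
...##
...##

Derivation:
Click 1 (0,0) count=1: revealed 1 new [(0,0)] -> total=1
Click 2 (3,3) count=3: revealed 1 new [(3,3)] -> total=2
Click 3 (4,4) count=0: revealed 3 new [(3,4) (4,3) (4,4)] -> total=5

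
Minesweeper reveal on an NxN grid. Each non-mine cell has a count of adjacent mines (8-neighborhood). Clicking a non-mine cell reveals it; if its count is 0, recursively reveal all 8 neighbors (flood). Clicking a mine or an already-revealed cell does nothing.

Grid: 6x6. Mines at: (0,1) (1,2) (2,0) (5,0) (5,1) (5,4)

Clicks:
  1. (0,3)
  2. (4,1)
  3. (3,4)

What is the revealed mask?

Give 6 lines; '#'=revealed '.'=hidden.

Answer: ...###
...###
.#####
.#####
.#####
......

Derivation:
Click 1 (0,3) count=1: revealed 1 new [(0,3)] -> total=1
Click 2 (4,1) count=2: revealed 1 new [(4,1)] -> total=2
Click 3 (3,4) count=0: revealed 19 new [(0,4) (0,5) (1,3) (1,4) (1,5) (2,1) (2,2) (2,3) (2,4) (2,5) (3,1) (3,2) (3,3) (3,4) (3,5) (4,2) (4,3) (4,4) (4,5)] -> total=21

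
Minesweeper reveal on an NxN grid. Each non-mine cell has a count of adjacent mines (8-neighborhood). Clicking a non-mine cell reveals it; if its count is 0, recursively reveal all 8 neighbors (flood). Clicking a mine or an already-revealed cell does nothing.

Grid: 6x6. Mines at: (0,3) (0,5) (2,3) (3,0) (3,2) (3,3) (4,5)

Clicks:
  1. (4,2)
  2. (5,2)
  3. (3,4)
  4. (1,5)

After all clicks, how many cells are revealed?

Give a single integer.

Click 1 (4,2) count=2: revealed 1 new [(4,2)] -> total=1
Click 2 (5,2) count=0: revealed 9 new [(4,0) (4,1) (4,3) (4,4) (5,0) (5,1) (5,2) (5,3) (5,4)] -> total=10
Click 3 (3,4) count=3: revealed 1 new [(3,4)] -> total=11
Click 4 (1,5) count=1: revealed 1 new [(1,5)] -> total=12

Answer: 12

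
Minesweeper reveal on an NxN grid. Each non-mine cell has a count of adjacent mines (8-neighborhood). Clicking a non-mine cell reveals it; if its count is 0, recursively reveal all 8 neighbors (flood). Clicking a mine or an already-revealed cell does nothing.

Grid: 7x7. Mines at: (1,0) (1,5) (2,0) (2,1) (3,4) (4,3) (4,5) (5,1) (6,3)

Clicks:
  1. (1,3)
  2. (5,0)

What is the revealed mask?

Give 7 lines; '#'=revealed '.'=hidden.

Click 1 (1,3) count=0: revealed 11 new [(0,1) (0,2) (0,3) (0,4) (1,1) (1,2) (1,3) (1,4) (2,2) (2,3) (2,4)] -> total=11
Click 2 (5,0) count=1: revealed 1 new [(5,0)] -> total=12

Answer: .####..
.####..
..###..
.......
.......
#......
.......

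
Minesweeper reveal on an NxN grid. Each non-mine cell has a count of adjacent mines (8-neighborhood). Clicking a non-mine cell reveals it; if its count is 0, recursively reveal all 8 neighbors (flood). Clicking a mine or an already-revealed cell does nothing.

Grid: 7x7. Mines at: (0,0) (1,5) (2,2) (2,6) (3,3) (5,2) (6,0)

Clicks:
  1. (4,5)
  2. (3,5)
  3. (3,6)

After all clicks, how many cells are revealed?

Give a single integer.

Click 1 (4,5) count=0: revealed 15 new [(3,4) (3,5) (3,6) (4,3) (4,4) (4,5) (4,6) (5,3) (5,4) (5,5) (5,6) (6,3) (6,4) (6,5) (6,6)] -> total=15
Click 2 (3,5) count=1: revealed 0 new [(none)] -> total=15
Click 3 (3,6) count=1: revealed 0 new [(none)] -> total=15

Answer: 15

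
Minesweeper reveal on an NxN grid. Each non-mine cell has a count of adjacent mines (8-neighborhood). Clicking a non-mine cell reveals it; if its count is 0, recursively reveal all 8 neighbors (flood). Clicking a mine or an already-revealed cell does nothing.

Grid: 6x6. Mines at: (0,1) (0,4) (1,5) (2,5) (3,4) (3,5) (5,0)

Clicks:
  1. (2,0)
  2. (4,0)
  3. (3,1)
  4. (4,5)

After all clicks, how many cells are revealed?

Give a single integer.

Answer: 23

Derivation:
Click 1 (2,0) count=0: revealed 23 new [(1,0) (1,1) (1,2) (1,3) (2,0) (2,1) (2,2) (2,3) (3,0) (3,1) (3,2) (3,3) (4,0) (4,1) (4,2) (4,3) (4,4) (4,5) (5,1) (5,2) (5,3) (5,4) (5,5)] -> total=23
Click 2 (4,0) count=1: revealed 0 new [(none)] -> total=23
Click 3 (3,1) count=0: revealed 0 new [(none)] -> total=23
Click 4 (4,5) count=2: revealed 0 new [(none)] -> total=23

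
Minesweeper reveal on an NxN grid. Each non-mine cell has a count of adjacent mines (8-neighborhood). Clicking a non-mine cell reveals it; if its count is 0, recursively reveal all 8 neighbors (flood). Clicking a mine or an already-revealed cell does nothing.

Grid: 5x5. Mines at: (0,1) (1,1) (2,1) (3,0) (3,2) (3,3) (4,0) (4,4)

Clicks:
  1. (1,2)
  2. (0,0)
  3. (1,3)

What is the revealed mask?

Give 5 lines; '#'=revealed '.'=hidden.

Answer: #.###
..###
..###
.....
.....

Derivation:
Click 1 (1,2) count=3: revealed 1 new [(1,2)] -> total=1
Click 2 (0,0) count=2: revealed 1 new [(0,0)] -> total=2
Click 3 (1,3) count=0: revealed 8 new [(0,2) (0,3) (0,4) (1,3) (1,4) (2,2) (2,3) (2,4)] -> total=10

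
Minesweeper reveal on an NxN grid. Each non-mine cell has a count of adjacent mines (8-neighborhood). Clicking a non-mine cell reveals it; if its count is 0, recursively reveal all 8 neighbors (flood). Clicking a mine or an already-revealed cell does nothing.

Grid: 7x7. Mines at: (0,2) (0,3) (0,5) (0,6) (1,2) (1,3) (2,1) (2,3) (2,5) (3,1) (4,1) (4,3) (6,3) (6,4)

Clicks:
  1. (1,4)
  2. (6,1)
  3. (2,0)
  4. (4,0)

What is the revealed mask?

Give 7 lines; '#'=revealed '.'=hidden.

Answer: .......
....#..
#......
.......
#......
###....
###....

Derivation:
Click 1 (1,4) count=5: revealed 1 new [(1,4)] -> total=1
Click 2 (6,1) count=0: revealed 6 new [(5,0) (5,1) (5,2) (6,0) (6,1) (6,2)] -> total=7
Click 3 (2,0) count=2: revealed 1 new [(2,0)] -> total=8
Click 4 (4,0) count=2: revealed 1 new [(4,0)] -> total=9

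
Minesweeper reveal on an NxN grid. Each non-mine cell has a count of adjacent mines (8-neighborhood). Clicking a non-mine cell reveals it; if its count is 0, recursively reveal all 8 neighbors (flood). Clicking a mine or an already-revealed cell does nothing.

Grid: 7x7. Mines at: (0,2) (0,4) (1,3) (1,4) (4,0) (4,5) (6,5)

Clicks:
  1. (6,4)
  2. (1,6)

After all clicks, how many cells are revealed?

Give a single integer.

Click 1 (6,4) count=1: revealed 1 new [(6,4)] -> total=1
Click 2 (1,6) count=0: revealed 8 new [(0,5) (0,6) (1,5) (1,6) (2,5) (2,6) (3,5) (3,6)] -> total=9

Answer: 9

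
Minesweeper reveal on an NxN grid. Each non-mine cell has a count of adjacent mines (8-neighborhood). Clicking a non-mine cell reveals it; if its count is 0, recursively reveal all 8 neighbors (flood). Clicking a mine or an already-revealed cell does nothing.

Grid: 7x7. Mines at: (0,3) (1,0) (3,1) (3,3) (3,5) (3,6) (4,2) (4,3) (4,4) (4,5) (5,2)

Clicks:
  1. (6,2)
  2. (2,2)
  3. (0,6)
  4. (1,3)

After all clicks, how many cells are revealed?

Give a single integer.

Click 1 (6,2) count=1: revealed 1 new [(6,2)] -> total=1
Click 2 (2,2) count=2: revealed 1 new [(2,2)] -> total=2
Click 3 (0,6) count=0: revealed 9 new [(0,4) (0,5) (0,6) (1,4) (1,5) (1,6) (2,4) (2,5) (2,6)] -> total=11
Click 4 (1,3) count=1: revealed 1 new [(1,3)] -> total=12

Answer: 12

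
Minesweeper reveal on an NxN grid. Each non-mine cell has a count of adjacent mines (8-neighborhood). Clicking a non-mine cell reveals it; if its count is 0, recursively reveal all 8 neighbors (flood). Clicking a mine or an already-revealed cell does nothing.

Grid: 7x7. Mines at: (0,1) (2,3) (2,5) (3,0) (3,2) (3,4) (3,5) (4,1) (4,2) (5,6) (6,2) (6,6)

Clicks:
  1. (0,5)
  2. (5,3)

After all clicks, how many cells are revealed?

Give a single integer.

Click 1 (0,5) count=0: revealed 10 new [(0,2) (0,3) (0,4) (0,5) (0,6) (1,2) (1,3) (1,4) (1,5) (1,6)] -> total=10
Click 2 (5,3) count=2: revealed 1 new [(5,3)] -> total=11

Answer: 11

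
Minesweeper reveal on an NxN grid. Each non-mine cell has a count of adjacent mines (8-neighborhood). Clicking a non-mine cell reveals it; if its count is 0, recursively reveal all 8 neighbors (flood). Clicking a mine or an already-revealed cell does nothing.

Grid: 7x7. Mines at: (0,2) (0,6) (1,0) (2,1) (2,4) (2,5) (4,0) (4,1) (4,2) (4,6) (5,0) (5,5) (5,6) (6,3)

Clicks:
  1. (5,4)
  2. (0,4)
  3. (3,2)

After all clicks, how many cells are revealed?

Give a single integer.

Click 1 (5,4) count=2: revealed 1 new [(5,4)] -> total=1
Click 2 (0,4) count=0: revealed 6 new [(0,3) (0,4) (0,5) (1,3) (1,4) (1,5)] -> total=7
Click 3 (3,2) count=3: revealed 1 new [(3,2)] -> total=8

Answer: 8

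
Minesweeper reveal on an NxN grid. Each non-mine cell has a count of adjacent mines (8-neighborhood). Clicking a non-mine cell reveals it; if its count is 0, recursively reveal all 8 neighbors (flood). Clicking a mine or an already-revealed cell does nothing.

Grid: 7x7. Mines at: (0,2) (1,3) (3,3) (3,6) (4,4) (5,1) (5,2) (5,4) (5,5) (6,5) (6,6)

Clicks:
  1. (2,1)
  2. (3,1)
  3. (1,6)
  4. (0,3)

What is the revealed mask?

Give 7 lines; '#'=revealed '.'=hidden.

Click 1 (2,1) count=0: revealed 14 new [(0,0) (0,1) (1,0) (1,1) (1,2) (2,0) (2,1) (2,2) (3,0) (3,1) (3,2) (4,0) (4,1) (4,2)] -> total=14
Click 2 (3,1) count=0: revealed 0 new [(none)] -> total=14
Click 3 (1,6) count=0: revealed 9 new [(0,4) (0,5) (0,6) (1,4) (1,5) (1,6) (2,4) (2,5) (2,6)] -> total=23
Click 4 (0,3) count=2: revealed 1 new [(0,3)] -> total=24

Answer: ##.####
###.###
###.###
###....
###....
.......
.......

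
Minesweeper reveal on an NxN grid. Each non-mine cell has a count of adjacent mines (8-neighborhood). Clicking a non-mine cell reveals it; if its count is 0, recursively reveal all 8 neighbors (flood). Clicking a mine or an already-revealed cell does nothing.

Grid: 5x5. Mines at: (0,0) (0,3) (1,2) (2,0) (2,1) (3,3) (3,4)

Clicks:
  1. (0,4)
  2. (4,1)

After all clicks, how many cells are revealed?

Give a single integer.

Answer: 7

Derivation:
Click 1 (0,4) count=1: revealed 1 new [(0,4)] -> total=1
Click 2 (4,1) count=0: revealed 6 new [(3,0) (3,1) (3,2) (4,0) (4,1) (4,2)] -> total=7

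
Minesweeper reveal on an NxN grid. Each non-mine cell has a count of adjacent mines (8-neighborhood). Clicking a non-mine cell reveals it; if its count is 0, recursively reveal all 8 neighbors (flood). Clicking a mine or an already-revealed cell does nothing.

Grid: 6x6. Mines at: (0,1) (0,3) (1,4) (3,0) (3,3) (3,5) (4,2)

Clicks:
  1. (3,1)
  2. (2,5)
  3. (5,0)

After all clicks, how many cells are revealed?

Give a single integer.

Click 1 (3,1) count=2: revealed 1 new [(3,1)] -> total=1
Click 2 (2,5) count=2: revealed 1 new [(2,5)] -> total=2
Click 3 (5,0) count=0: revealed 4 new [(4,0) (4,1) (5,0) (5,1)] -> total=6

Answer: 6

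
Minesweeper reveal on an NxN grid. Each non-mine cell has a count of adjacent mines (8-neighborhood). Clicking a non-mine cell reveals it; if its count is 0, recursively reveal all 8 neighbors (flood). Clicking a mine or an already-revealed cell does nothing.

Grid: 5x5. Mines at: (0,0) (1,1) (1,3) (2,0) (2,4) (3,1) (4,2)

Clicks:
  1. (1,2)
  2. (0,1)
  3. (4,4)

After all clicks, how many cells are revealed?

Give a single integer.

Click 1 (1,2) count=2: revealed 1 new [(1,2)] -> total=1
Click 2 (0,1) count=2: revealed 1 new [(0,1)] -> total=2
Click 3 (4,4) count=0: revealed 4 new [(3,3) (3,4) (4,3) (4,4)] -> total=6

Answer: 6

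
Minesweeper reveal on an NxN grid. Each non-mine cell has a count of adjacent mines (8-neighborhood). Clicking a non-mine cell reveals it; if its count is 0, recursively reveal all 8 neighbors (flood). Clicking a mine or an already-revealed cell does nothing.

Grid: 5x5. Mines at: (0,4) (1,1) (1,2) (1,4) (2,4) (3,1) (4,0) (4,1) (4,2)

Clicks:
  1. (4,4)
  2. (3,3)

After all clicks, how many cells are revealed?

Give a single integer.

Answer: 4

Derivation:
Click 1 (4,4) count=0: revealed 4 new [(3,3) (3,4) (4,3) (4,4)] -> total=4
Click 2 (3,3) count=2: revealed 0 new [(none)] -> total=4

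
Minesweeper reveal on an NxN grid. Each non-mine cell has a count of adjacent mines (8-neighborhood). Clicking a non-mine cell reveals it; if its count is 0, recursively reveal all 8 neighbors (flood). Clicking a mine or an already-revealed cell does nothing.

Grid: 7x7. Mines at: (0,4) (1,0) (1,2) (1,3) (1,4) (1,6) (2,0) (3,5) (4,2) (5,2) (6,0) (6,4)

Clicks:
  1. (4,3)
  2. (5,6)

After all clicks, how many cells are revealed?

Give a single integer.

Click 1 (4,3) count=2: revealed 1 new [(4,3)] -> total=1
Click 2 (5,6) count=0: revealed 6 new [(4,5) (4,6) (5,5) (5,6) (6,5) (6,6)] -> total=7

Answer: 7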